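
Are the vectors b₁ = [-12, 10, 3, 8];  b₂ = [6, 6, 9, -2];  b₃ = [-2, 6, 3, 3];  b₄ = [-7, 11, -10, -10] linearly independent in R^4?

Row-reduce the matrix whose columns are b₁, b₂, b₃, b₄.
The reduction yields 4 nonzero rows, so the rank is 4.
Since rank = 4 (the number of vectors), the set is linearly independent.

linearly independent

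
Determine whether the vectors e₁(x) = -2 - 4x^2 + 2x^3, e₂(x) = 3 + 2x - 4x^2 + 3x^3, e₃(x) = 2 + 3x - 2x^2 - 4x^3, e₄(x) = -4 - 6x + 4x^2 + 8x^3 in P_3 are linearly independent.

Write each element as a coordinate vector in ℝ⁴ using {1, x, …, x^3}.
One vector is a scalar multiple of another, so the set is dependent.

linearly dependent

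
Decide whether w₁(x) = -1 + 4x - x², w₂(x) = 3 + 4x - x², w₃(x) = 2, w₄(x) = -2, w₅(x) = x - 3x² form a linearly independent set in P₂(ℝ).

Take coordinates with respect to the standard basis {1, x, x²}.
There are 5 vectors in a 3-dimensional space, so they cannot be linearly independent.

linearly dependent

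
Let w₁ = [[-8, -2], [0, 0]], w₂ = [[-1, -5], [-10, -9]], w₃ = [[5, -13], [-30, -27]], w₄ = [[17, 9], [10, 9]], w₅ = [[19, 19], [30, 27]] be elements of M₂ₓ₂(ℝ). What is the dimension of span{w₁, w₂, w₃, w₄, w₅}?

dim = 2

Represent each element by its coordinate vector in ℝ⁴.
Form the matrix with w₁, w₂, w₃, w₄, w₅ as columns and reduce.
There are 2 pivot columns, so rank = 2.
(With 5 elements in a 4-dimensional space the rank is at most 4.)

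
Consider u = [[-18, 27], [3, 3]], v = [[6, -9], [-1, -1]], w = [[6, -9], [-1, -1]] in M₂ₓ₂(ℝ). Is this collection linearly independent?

linearly dependent

Write each element as a coordinate vector in ℝ⁴ using {E₁₁, E₁₂, E₂₁, E₂₂}.
Row-reduce the matrix whose columns are u, v, w.
The reduction yields 1 nonzero row, so the rank is 1.
Since rank 1 < 3, the set is linearly dependent.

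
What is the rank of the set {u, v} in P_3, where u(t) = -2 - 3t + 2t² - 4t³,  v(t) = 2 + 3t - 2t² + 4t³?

1

Use coordinates relative to {1, t, …, t³}.
Put the 4×2 matrix [u|v] into echelon form.
Exactly 1 pivot survives; hence the rank is 1.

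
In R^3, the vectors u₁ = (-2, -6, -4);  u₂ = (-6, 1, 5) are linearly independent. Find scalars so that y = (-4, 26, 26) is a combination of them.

y = -4u₁ + 2u₂

Since u₁, u₂ are independent, the coefficients expressing y are uniquely determined by a linear system.
The system has the unique solution (α₁, α₂) = (-4, 2).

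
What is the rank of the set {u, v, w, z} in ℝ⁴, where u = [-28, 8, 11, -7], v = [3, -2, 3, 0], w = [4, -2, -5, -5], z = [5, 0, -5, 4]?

rank 3

Form the matrix with u, v, w, z as columns and reduce.
The echelon form has 3 nonzero rows, so the rank is 3.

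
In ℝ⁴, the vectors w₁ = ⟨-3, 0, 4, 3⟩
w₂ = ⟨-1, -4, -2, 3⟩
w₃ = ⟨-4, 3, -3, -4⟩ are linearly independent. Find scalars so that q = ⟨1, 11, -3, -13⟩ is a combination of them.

q = -w₁ - 2w₂ + w₃

Write q = α₁w₁ + … + α₃w₃ and equate components.
The system has the unique solution (α₁, α₂, α₃) = (-1, -2, 1).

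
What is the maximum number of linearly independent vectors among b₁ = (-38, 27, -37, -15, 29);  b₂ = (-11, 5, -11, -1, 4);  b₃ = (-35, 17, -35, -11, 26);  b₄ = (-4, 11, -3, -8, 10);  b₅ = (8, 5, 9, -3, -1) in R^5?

Put the 5×5 matrix [b₁|b₂|b₃|b₄|b₅] into echelon form.
The echelon form has 3 nonzero rows, so the rank is 3.

3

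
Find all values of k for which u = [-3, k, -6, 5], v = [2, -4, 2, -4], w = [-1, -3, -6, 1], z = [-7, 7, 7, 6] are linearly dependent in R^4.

k = 20/9

Dependence holds iff the 4×4 matrix [u v w z] is singular.
Expanding, det = 240 - 108*k.
Setting this to zero gives k = 20/9.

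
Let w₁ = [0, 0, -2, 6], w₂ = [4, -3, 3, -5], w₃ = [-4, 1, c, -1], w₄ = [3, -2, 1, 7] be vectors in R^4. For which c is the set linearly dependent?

c = -59/3

Dependence holds iff the 4×4 matrix [w₁ w₂ w₃ w₄] is singular.
The determinant works out to 6*c + 118.
Solving 6*c + 118 = 0 yields c = -59/3.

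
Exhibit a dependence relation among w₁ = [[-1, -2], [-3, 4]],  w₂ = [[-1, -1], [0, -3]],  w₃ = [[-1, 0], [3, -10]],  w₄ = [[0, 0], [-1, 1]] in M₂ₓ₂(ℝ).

w₁ - 2w₂ + w₃ = 0

Write each element as a vector in ℝ⁴ using {E₁₁, E₁₂, E₂₁, E₂₂}.
Write the vectors as columns of a matrix and find a nonzero vector in its null space.
One solution (up to scaling) is (1, -2, 1, 0).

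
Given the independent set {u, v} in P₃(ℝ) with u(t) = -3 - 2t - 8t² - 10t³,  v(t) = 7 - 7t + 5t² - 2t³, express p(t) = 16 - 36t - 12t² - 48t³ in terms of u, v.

p = 4u + 4v

Take coordinate vectors relative to {1, t, …, t³}.
Solve the system with u, v as columns and p as the right-hand side.
Back-substitution yields (a₁, a₂) = (4, 4).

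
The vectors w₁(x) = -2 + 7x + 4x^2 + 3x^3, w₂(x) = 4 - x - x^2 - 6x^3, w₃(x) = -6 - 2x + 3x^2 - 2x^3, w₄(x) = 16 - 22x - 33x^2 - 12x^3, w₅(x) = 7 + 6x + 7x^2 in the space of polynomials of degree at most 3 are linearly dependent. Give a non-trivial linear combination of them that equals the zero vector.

Write each element as a vector in ℝ⁴ using {1, x, …, x^3}.
Write the vectors as columns of a matrix and find a nonzero vector in its null space.
One solution (up to scaling) is (2, -2, 3, 1, 2).

2w₁ - 2w₂ + 3w₃ + w₄ + 2w₅ = 0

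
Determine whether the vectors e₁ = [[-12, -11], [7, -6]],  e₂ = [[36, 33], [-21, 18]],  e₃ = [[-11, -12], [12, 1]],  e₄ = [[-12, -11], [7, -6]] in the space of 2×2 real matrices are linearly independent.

Write each element as a coordinate vector in ℝ⁴ using {E₁₁, E₁₂, E₂₁, E₂₂}.
One vector is a scalar multiple of another, so the set is dependent.

linearly dependent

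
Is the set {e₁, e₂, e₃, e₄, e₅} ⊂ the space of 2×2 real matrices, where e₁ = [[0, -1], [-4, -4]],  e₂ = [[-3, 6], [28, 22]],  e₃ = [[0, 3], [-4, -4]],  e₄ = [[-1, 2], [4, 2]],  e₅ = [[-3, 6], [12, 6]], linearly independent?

Take coordinates with respect to the standard basis {E₁₁, E₁₂, E₂₁, E₂₂}.
There are 5 vectors in a 4-dimensional space, so they cannot be linearly independent.

linearly dependent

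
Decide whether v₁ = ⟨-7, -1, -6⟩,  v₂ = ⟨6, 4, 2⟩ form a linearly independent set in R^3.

linearly independent

Place the vectors as rows of a 2×3 matrix and reduce to echelon form.
The reduction yields 2 nonzero rows, so the rank is 2.
Since rank = 2 (the number of vectors), the set is linearly independent.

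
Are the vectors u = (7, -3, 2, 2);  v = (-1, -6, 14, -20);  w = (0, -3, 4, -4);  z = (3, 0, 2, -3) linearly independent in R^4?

linearly dependent

The matrix [u|v|w|z] has determinant 0.
A zero determinant means the columns are linearly dependent.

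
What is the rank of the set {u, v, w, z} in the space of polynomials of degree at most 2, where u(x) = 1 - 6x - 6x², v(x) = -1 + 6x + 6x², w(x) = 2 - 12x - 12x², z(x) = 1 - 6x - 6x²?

Represent each element by its coordinate vector in ℝ³.
Put the 3×4 matrix [u|v|w|z] into echelon form.
The echelon form has 1 nonzero row, so the rank is 1.
(With 4 elements in a 3-dimensional space the rank is at most 3.)

1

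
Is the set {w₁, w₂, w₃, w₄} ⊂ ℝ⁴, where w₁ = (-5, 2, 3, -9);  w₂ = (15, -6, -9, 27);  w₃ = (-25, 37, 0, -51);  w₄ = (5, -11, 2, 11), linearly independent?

linearly dependent

One vector is a scalar multiple of another, so the set is dependent.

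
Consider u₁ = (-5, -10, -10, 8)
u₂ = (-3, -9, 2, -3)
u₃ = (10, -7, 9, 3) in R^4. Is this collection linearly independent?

Place the vectors as rows of a 3×4 matrix and reduce to echelon form.
The reduction yields 3 nonzero rows, so the rank is 3.
Since rank = 3 (the number of vectors), the set is linearly independent.

linearly independent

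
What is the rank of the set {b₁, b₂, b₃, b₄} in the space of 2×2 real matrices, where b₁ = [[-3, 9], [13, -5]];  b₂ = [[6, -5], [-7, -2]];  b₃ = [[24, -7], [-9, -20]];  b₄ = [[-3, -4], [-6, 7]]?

Pass to coordinate vectors with respect to the basis {E₁₁, E₁₂, E₂₁, E₂₂}.
Apply Gaussian elimination to the matrix whose rows are b₁, b₂, b₃, b₄.
Exactly 2 pivots survive; hence the rank is 2.

rank 2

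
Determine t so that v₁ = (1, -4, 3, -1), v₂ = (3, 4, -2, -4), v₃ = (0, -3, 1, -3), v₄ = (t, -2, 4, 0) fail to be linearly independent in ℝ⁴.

t = 4

Place the vectors as rows of a 4×4 matrix; dependence ⇔ determinant zero.
Cofactor expansion gives det = 136 - 34*t.
This vanishes exactly when t = 4.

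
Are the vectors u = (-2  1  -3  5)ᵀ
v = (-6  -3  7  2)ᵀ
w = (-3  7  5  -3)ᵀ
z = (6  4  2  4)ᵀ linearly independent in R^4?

Place the vectors as rows of a 4×4 matrix and reduce to echelon form.
The reduction yields 4 nonzero rows, so the rank is 4.
Since rank = 4 (the number of vectors), the set is linearly independent.

linearly independent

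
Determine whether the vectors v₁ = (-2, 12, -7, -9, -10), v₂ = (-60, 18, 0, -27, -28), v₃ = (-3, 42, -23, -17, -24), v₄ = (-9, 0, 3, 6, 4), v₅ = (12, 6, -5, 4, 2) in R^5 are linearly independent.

linearly dependent

Row-reduce the matrix whose columns are v₁, v₂, v₃, v₄, v₅.
The reduction yields 3 nonzero rows, so the rank is 3.
Since rank 3 < 5, the set is linearly dependent.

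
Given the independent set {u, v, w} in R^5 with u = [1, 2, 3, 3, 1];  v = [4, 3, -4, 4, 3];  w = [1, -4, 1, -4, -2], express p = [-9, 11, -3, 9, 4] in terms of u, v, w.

p = -u - v - 4w

Set up the augmented matrix [u | v | w | p] and row-reduce.
Back-substitution yields (α₁, α₂, α₃) = (-1, -1, -4).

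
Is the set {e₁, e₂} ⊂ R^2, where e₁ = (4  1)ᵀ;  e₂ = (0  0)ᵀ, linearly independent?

One of the vectors is the zero vector, so the set is linearly dependent.

linearly dependent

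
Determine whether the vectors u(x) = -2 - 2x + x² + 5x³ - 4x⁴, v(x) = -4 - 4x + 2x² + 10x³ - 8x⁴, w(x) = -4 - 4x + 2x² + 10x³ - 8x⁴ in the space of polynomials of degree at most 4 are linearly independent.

Take coordinates with respect to the standard basis {1, x, …, x⁴}.
One vector is a scalar multiple of another, so the set is dependent.

linearly dependent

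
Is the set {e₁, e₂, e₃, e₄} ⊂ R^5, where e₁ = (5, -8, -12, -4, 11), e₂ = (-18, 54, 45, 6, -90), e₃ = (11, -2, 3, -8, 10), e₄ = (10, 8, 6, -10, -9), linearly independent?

Place the vectors as rows of a 4×5 matrix and reduce to echelon form.
The reduction yields 3 nonzero rows, so the rank is 3.
Since rank 3 < 4, the set is linearly dependent.
Indeed 3e₁ + e₂ + 3e₃ - 3e₄ = 0.

linearly dependent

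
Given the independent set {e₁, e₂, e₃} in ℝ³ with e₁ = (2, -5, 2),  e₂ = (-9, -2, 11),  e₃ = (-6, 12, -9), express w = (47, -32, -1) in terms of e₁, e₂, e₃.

w = -2e₁ - 3e₂ - 4e₃

Since e₁, e₂, e₃ are independent, the coefficients expressing w are uniquely determined by a linear system.
Row-reducing the augmented matrix gives the unique coefficients (c₁, c₂, c₃) = (-2, -3, -4).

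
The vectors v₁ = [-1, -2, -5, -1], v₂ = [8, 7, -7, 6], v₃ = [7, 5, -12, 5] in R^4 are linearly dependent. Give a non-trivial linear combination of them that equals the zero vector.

Solve the homogeneous system with v₁, v₂, v₃ as columns by row-reducing the coefficient matrix.
One solution (up to scaling) is (1, 1, -1).

v₁ + v₂ - v₃ = 0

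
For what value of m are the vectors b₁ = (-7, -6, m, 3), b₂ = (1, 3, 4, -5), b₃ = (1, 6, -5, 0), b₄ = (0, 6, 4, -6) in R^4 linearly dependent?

m = 43/8

The vectors are dependent exactly when the determinant of the matrix with rows b₁, b₂, b₃, b₄ vanishes.
Expanding, det = 258 - 48*m.
Setting this to zero gives m = 43/8.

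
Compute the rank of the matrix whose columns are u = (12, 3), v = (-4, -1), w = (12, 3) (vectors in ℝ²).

Form the matrix with u, v, w as columns and reduce.
The echelon form has 1 nonzero row, so the rank is 1.
(With 3 elements in a 2-dimensional space the rank is at most 2.)

rank 1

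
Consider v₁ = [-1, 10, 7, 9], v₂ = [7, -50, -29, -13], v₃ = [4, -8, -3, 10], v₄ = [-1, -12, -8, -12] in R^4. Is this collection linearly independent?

linearly dependent

Row-reduce the matrix whose columns are v₁, v₂, v₃, v₄.
The reduction yields 3 nonzero rows, so the rank is 3.
Since rank 3 < 4, the set is linearly dependent.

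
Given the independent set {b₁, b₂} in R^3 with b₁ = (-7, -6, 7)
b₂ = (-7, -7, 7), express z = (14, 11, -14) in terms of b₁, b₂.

Write z = c₁b₁ + c₂b₂ and equate components.
The system has the unique solution (c₁, c₂) = (-3, 1).

z = -3b₁ + b₂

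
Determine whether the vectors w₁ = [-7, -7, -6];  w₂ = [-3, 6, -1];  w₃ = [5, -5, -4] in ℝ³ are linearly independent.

Row-reduce the matrix whose columns are w₁, w₂, w₃.
The reduction yields 3 nonzero rows, so the rank is 3.
Since rank = 3 (the number of vectors), the set is linearly independent.

linearly independent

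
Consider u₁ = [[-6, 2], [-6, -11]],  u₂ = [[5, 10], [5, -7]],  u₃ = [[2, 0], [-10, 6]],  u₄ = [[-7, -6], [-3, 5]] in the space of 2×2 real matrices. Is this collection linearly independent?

linearly independent

Write each element as a coordinate vector in ℝ⁴ using {E₁₁, E₁₂, E₂₁, E₂₂}.
Place the vectors as rows of a 4×4 matrix and reduce to echelon form.
The reduction yields 4 nonzero rows, so the rank is 4.
Since rank = 4 (the number of vectors), the set is linearly independent.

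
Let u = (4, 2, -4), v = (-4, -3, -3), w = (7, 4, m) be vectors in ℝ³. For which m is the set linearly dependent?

Dependence holds iff the 3×3 matrix [u v w] is singular.
Cofactor expansion gives det = -4*m - 14.
Solving -4*m - 14 = 0 yields m = -7/2.

m = -7/2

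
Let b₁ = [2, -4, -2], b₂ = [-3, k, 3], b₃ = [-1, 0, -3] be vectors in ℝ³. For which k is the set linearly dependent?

k = 6

The vectors are dependent exactly when the determinant of the matrix with rows b₁, b₂, b₃ vanishes.
Expanding, det = 48 - 8*k.
Solving 48 - 8*k = 0 yields k = 6.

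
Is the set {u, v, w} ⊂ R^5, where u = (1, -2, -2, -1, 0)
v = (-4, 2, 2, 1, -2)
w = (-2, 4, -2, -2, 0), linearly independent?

Row-reduce the matrix whose columns are u, v, w.
The reduction yields 3 nonzero rows, so the rank is 3.
Since rank = 3 (the number of vectors), the set is linearly independent.

linearly independent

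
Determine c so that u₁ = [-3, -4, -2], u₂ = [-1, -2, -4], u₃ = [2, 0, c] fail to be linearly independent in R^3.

c = -12

Place the vectors as rows of a 3×3 matrix; dependence ⇔ determinant zero.
The determinant works out to 2*c + 24.
This vanishes exactly when c = -12.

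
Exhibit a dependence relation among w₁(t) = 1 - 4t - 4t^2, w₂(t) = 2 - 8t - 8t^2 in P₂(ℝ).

Write each element as a vector in ℝ³ using {1, t, t^2}.
Solve the homogeneous system with w₁, w₂ as columns by row-reducing the coefficient matrix.
The free variable yields coefficients (2, -1) (any nonzero multiple also works).

2w₁ - w₂ = 0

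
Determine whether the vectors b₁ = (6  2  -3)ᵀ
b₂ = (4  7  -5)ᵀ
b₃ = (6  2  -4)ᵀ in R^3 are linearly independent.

The matrix [b₁|b₂|b₃] has determinant -34.
A nonzero determinant means the columns are linearly independent.

linearly independent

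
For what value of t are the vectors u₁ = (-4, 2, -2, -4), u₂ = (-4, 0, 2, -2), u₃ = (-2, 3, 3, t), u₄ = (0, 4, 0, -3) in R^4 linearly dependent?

The set is linearly dependent precisely when det[u₁; u₂; u₃; u₄] = 0.
Expanding, det = -64*t - 192.
Setting this to zero gives t = -3.

t = -3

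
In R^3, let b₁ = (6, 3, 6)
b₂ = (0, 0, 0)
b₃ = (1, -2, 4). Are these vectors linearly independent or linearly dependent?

linearly dependent

One of the vectors is the zero vector, so the set is linearly dependent.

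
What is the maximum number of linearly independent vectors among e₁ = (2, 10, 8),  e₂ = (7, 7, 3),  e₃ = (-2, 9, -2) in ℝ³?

3

Form the matrix with e₁, e₂, e₃ as columns and reduce.
There are 3 pivot columns, so rank = 3.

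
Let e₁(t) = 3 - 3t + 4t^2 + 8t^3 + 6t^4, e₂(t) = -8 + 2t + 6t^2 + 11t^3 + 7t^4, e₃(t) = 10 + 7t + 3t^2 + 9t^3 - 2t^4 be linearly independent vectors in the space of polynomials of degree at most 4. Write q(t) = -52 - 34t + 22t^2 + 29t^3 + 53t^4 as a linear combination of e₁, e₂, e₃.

Take coordinate vectors relative to {1, t, …, t^4}.
Write q = c₁e₁ + … + c₃e₃ and equate components.
Back-substitution yields (c₁, c₂, c₃) = (4, 3, -4).

q = 4e₁ + 3e₂ - 4e₃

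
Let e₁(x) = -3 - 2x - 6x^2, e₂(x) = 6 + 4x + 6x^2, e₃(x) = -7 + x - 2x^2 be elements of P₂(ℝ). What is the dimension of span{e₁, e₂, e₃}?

3

Represent each element by its coordinate vector in ℝ³.
Apply Gaussian elimination to the matrix whose rows are e₁, e₂, e₃.
The echelon form has 3 nonzero rows, so the rank is 3.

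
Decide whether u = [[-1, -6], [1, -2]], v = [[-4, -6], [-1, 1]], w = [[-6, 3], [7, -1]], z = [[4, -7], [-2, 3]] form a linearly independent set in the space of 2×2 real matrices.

Write each element as a coordinate vector in ℝ⁴ using {E₁₁, E₁₂, E₂₁, E₂₂}.
The matrix [u|v|w|z] has determinant -1225.
A nonzero determinant means the columns are linearly independent.

linearly independent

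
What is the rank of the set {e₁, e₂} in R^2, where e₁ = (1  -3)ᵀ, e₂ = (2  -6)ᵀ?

1

Put the 2×2 matrix [e₁|e₂] into echelon form.
There is 1 pivot column, so rank = 1.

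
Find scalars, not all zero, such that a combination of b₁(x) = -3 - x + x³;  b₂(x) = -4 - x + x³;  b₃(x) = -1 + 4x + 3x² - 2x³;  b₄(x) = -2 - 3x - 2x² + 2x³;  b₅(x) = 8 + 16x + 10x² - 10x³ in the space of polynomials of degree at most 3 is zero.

Take coordinates with respect to {1, x, …, x³}.
Solve the homogeneous system with b₁, b₂, b₃, b₄, b₅ as columns by row-reducing the coefficient matrix.
The free variable yields coefficients (2, 0, -2, 2, 1) (any nonzero multiple also works).

2b₁ - 2b₃ + 2b₄ + b₅ = 0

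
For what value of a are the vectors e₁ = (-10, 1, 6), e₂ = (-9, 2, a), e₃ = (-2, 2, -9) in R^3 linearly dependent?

The set is linearly dependent precisely when det[e₁; e₂; e₃] = 0.
Cofactor expansion gives det = 18*a + 15.
Setting this to zero gives a = -5/6.

a = -5/6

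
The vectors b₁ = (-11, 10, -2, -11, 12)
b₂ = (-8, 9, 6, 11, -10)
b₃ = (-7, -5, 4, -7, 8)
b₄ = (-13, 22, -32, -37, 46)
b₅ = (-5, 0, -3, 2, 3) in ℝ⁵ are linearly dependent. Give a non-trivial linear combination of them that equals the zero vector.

3b₁ - 2b₂ - 2b₃ - b₄ + 2b₅ = 0

Set up α₁b₁ + … + α₅b₅ = 0 and solve the homogeneous system.
A generator of the null space is (3, -2, -2, -1, 2).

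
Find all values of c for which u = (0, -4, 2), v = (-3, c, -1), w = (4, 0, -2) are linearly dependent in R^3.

Place the vectors as rows of a 3×3 matrix; dependence ⇔ determinant zero.
The determinant works out to 40 - 8*c.
This vanishes exactly when c = 5.

c = 5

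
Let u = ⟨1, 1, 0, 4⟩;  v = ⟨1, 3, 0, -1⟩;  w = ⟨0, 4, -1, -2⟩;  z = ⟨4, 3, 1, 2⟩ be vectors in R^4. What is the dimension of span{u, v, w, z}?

dim = 4

Form the matrix with u, v, w, z as columns and reduce.
Reduction leaves 4 leading entries, giving rank 4.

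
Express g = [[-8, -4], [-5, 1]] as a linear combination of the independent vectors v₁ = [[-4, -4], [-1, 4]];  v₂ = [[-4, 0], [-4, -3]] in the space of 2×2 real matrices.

Work in coordinates with respect to the standard basis {E₁₁, E₁₂, E₂₁, E₂₂}.
Solve the system with v₁, v₂ as columns and g as the right-hand side.
Row-reducing the augmented matrix gives the unique coefficients (c₁, c₂) = (1, 1).

g = v₁ + v₂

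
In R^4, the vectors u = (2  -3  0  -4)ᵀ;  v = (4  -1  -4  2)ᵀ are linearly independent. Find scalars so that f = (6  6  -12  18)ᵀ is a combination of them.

f = -3u + 3v

Set up the augmented matrix [u | v | f] and row-reduce.
The system has the unique solution (c₁, c₂) = (-3, 3).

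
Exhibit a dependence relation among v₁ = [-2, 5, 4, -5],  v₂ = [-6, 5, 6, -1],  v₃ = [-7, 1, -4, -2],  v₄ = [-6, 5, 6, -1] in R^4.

Row-reduce the matrix with v₁, v₂, v₃, v₄ as columns; the null space gives the coefficients.
A generator of the null space is (0, 1, 0, -1).

v₂ - v₄ = 0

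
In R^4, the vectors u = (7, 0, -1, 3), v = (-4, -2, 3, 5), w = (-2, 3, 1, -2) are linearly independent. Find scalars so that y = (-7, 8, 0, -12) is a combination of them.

Solve the system with u, v, w as columns and y as the right-hand side.
Row-reducing the augmented matrix gives the unique coefficients (c₁, c₂, c₃) = (-1, -1, 2).

y = -u - v + 2w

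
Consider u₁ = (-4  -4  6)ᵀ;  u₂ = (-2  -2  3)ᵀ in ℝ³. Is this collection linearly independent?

Row-reduce the matrix whose columns are u₁, u₂.
The reduction yields 1 nonzero row, so the rank is 1.
Since rank 1 < 2, the set is linearly dependent.
Indeed u₁ - 2u₂ = 0.

linearly dependent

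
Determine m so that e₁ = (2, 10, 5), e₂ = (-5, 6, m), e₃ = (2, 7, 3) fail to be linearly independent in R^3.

m = 49/6

Place the vectors as rows of a 3×3 matrix; dependence ⇔ determinant zero.
Cofactor expansion gives det = 6*m - 49.
Setting this to zero gives m = 49/6.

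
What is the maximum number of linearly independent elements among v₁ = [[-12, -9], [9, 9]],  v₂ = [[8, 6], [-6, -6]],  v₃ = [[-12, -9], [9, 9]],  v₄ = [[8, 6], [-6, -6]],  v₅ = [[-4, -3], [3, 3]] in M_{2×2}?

1

Pass to coordinate vectors with respect to the basis {E₁₁, E₁₂, E₂₁, E₂₂}.
Form the matrix with v₁, v₂, v₃, v₄, v₅ as columns and reduce.
Reduction leaves 1 leading entry, giving rank 1.
(With 5 elements in a 4-dimensional space the rank is at most 4.)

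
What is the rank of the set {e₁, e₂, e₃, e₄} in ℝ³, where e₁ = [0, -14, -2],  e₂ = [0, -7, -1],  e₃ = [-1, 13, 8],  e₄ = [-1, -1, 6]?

rank 2

Row-reduce the 4×3 matrix with these as rows.
Exactly 2 pivots survive; hence the rank is 2.
(With 4 elements in a 3-dimensional space the rank is at most 3.)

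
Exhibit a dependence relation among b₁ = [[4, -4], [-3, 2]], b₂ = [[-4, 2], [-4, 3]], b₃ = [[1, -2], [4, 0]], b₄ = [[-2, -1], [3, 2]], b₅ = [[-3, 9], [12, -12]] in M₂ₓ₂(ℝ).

Take coordinates with respect to {E₁₁, E₁₂, E₂₁, E₂₂}.
Write the vectors as columns of a matrix and find a nonzero vector in its null space.
A generator of the null space is (3, 0, -3, 3, 1).

3b₁ - 3b₃ + 3b₄ + b₅ = 0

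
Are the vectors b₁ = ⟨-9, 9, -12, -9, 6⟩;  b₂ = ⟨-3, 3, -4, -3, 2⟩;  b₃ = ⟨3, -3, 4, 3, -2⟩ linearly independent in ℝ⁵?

Row-reduce the matrix whose columns are b₁, b₂, b₃.
The reduction yields 1 nonzero row, so the rank is 1.
Since rank 1 < 3, the set is linearly dependent.
Indeed b₁ - 3b₂ = 0.

linearly dependent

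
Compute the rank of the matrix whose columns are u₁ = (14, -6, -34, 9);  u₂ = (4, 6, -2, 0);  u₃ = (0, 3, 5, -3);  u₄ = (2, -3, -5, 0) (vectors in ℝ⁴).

Form the matrix with u₁, u₂, u₃, u₄ as columns and reduce.
Exactly 3 pivots survive; hence the rank is 3.

rank 3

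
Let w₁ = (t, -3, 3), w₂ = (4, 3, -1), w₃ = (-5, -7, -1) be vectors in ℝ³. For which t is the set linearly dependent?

Dependence holds iff the 3×3 matrix [w₁ w₂ w₃] is singular.
Expanding, det = -10*t - 66.
This vanishes exactly when t = -33/5.

t = -33/5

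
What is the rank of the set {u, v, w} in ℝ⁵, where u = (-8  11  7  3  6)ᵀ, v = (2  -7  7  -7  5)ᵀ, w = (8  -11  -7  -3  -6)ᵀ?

2

Form the matrix with u, v, w as columns and reduce.
Exactly 2 pivots survive; hence the rank is 2.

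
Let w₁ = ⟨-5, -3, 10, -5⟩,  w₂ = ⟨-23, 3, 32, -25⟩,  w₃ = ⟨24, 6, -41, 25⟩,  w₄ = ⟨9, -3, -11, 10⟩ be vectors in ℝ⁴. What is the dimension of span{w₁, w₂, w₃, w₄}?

2

Apply Gaussian elimination to the matrix whose rows are w₁, w₂, w₃, w₄.
Reduction leaves 2 leading entries, giving rank 2.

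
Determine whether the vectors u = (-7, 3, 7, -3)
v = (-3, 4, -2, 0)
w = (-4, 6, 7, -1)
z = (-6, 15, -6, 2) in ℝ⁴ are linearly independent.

Form the 4×4 matrix with these as columns; its determinant is 0.
A zero determinant means the columns are linearly dependent.
Indeed u - 3v - w + z = 0.

linearly dependent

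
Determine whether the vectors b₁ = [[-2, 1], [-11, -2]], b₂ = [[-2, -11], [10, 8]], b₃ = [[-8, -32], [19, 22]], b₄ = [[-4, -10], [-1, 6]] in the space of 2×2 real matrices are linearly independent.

linearly dependent

Take coordinates with respect to the standard basis {E₁₁, E₁₂, E₂₁, E₂₂}.
Form the 4×4 matrix with these as columns; its determinant is 0.
A zero determinant means the columns are linearly dependent.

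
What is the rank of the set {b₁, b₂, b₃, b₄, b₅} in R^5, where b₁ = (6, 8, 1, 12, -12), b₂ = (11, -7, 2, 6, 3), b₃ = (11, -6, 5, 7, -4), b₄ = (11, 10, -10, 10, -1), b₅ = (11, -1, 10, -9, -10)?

rank 5

Form the matrix with b₁, b₂, b₃, b₄, b₅ as columns and reduce.
There are 5 pivot columns, so rank = 5.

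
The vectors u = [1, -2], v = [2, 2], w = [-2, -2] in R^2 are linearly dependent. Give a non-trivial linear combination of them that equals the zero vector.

v + w = 0

Solve the homogeneous system with u, v, w as columns by row-reducing the coefficient matrix.
One solution (up to scaling) is (0, 1, 1).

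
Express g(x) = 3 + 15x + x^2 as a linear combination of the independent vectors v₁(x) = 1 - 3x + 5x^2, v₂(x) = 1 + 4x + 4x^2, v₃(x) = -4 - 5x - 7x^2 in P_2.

Identify each element with its coordinate vector in ℝ³ via {1, x, x^2}.
Write g = α₁v₁ + … + α₃v₃ and equate components.
Row-reducing the augmented matrix gives the unique coefficients (α₁, α₂, α₃) = (-2, 1, -1).

g = -2v₁ + v₂ - v₃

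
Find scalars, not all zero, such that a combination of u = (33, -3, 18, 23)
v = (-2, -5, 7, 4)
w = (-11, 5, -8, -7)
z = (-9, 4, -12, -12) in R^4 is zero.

Write the vectors as columns of a matrix and find a nonzero vector in its null space.
One solution (up to scaling) is (1, 2, 1, 2).

u + 2v + w + 2z = 0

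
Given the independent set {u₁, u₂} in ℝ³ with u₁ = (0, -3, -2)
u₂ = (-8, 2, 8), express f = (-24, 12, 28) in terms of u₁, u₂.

f = -2u₁ + 3u₂

Write f = α₁u₁ + α₂u₂ and equate components.
The system has the unique solution (α₁, α₂) = (-2, 3).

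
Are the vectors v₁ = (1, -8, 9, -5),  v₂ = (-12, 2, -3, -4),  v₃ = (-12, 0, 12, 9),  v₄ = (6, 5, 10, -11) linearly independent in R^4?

linearly independent

Place the vectors as rows of a 4×4 matrix and reduce to echelon form.
The reduction yields 4 nonzero rows, so the rank is 4.
Since rank = 4 (the number of vectors), the set is linearly independent.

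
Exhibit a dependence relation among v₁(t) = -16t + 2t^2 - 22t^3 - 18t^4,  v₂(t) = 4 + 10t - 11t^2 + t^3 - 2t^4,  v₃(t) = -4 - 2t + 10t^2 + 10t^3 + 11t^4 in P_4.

v₁ + 2v₂ + 2v₃ = 0

Write each element as a vector in ℝ⁵ using {1, t, …, t^4}.
Write the vectors as columns of a matrix and find a nonzero vector in its null space.
One solution (up to scaling) is (1, 2, 2).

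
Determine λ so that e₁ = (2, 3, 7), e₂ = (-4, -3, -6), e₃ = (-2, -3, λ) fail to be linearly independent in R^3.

Place the vectors as rows of a 3×3 matrix; dependence ⇔ determinant zero.
The determinant works out to 6*λ + 42.
Solving 6*λ + 42 = 0 yields λ = -7.

λ = -7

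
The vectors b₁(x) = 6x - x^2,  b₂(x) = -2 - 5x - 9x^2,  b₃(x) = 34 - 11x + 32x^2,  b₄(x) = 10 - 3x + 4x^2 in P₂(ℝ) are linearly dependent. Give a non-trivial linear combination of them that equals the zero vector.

Pass to coordinate vectors relative to the basis {1, x, x^2}.
Solve the homogeneous system with b₁, b₂, b₃, b₄ as columns by row-reducing the coefficient matrix.
The free variable yields coefficients (2, 2, 1, -3) (any nonzero multiple also works).

2b₁ + 2b₂ + b₃ - 3b₄ = 0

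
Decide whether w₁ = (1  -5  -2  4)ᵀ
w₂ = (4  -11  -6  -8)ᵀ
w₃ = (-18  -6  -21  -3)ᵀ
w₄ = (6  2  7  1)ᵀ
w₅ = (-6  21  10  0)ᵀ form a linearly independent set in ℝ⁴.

linearly dependent

There are 5 vectors in a 4-dimensional space, so they cannot be linearly independent.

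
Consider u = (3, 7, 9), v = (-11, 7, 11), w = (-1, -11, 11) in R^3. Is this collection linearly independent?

linearly independent

Place the vectors as rows of a 3×3 matrix and reduce to echelon form.
The reduction yields 3 nonzero rows, so the rank is 3.
Since rank = 3 (the number of vectors), the set is linearly independent.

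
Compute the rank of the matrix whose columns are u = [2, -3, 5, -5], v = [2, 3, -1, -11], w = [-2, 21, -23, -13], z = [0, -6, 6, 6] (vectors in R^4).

2

Put the 4×4 matrix [u|v|w|z] into echelon form.
The echelon form has 2 nonzero rows, so the rank is 2.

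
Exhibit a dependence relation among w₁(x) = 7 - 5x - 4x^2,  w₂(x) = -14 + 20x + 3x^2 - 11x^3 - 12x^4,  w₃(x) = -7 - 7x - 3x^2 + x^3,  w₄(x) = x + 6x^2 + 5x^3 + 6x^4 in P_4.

Write each element as a vector in ℝ⁵ using {1, x, …, x^4}.
Write the vectors as columns of a matrix and find a nonzero vector in its null space.
One solution (up to scaling) is (3, 1, 1, 2).

3w₁ + w₂ + w₃ + 2w₄ = 0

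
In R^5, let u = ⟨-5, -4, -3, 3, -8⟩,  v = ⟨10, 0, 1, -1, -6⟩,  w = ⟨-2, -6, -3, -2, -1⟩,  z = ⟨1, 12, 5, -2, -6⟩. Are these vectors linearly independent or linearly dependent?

linearly independent

Row-reduce the matrix whose columns are u, v, w, z.
The reduction yields 4 nonzero rows, so the rank is 4.
Since rank = 4 (the number of vectors), the set is linearly independent.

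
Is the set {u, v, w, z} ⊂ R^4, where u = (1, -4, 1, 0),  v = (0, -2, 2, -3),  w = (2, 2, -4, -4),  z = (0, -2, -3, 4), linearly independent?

linearly independent

The matrix [u|v|w|z] has determinant 134.
A nonzero determinant means the columns are linearly independent.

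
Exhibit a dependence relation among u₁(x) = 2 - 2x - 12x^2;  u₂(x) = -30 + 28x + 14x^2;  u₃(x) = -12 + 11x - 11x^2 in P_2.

3u₁ + u₂ - 2u₃ = 0

Write each element as a vector in ℝ³ using {1, x, x^2}.
Solve the homogeneous system with u₁, u₂, u₃ as columns by row-reducing the coefficient matrix.
A generator of the null space is (3, 1, -2).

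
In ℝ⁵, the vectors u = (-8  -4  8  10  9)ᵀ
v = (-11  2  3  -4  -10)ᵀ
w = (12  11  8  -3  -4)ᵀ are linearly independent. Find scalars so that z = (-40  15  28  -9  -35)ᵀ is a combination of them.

z = u + 4v + w

Since u, v, w are independent, the coefficients expressing z are uniquely determined by a linear system.
Back-substitution yields (α₁, α₂, α₃) = (1, 4, 1).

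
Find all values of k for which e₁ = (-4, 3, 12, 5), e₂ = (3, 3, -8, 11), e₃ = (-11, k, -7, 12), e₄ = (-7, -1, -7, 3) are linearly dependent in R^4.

k = 14/9

The vectors are dependent exactly when the determinant of the matrix with rows e₁, e₂, e₃, e₄ vanishes.
Cofactor expansion gives det = 1629*k - 2534.
This vanishes exactly when k = 14/9.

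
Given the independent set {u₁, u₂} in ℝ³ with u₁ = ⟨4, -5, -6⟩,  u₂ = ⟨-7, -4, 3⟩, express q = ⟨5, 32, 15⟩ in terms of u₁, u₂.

Since u₁, u₂ are independent, the coefficients expressing q are uniquely determined by a linear system.
The system has the unique solution (a₁, a₂) = (-4, -3).

q = -4u₁ - 3u₂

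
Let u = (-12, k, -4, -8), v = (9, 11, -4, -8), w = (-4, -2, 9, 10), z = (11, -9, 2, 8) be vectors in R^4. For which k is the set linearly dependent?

k = 4

Place the vectors as rows of a 4×4 matrix; dependence ⇔ determinant zero.
Expanding, det = 3024 - 756*k.
Solving 3024 - 756*k = 0 yields k = 4.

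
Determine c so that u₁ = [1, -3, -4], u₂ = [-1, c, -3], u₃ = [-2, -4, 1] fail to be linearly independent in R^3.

The set is linearly dependent precisely when det[u₁; u₂; u₃] = 0.
The determinant works out to -7*c - 49.
This vanishes exactly when c = -7.

c = -7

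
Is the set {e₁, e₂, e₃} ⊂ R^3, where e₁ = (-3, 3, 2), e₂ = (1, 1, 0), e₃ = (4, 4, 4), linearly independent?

Form the 3×3 matrix with these as columns; its determinant is -24.
A nonzero determinant means the columns are linearly independent.

linearly independent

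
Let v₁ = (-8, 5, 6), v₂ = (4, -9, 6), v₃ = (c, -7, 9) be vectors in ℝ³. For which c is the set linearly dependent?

c = 3/7

Place the vectors as rows of a 3×3 matrix; dependence ⇔ determinant zero.
Expanding, det = 84*c - 36.
Setting this to zero gives c = 3/7.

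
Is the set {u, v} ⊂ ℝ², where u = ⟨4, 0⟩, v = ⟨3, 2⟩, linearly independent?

Form the 2×2 matrix with these as columns; its determinant is 8.
A nonzero determinant means the columns are linearly independent.

linearly independent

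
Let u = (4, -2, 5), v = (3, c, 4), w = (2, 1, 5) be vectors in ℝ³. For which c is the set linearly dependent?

c = -13/10

Place the vectors as rows of a 3×3 matrix; dependence ⇔ determinant zero.
Cofactor expansion gives det = 10*c + 13.
This vanishes exactly when c = -13/10.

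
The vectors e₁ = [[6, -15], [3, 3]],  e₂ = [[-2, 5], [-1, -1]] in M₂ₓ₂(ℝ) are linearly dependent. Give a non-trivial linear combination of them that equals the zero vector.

Pass to coordinate vectors relative to the basis {E₁₁, E₁₂, E₂₁, E₂₂}.
Solve the homogeneous system with e₁, e₂ as columns by row-reducing the coefficient matrix.
The free variable yields coefficients (1, 3) (any nonzero multiple also works).

e₁ + 3e₂ = 0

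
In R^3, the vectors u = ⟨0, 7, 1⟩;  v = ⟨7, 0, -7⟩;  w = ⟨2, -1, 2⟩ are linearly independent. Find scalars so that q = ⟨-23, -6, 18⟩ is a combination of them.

Since u, v, w are independent, the coefficients expressing q are uniquely determined by a linear system.
Back-substitution yields (a₁, a₂, a₃) = (-1, -3, -1).

q = -u - 3v - w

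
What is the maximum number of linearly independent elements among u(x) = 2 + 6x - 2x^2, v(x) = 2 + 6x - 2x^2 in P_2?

1

Represent each element by its coordinate vector in ℝ³.
Apply Gaussian elimination to the matrix whose rows are u, v.
There is 1 pivot column, so rank = 1.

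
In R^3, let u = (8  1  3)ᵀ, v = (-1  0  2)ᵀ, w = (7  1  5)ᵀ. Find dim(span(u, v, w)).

Row-reduce the 3×3 matrix with these as rows.
Reduction leaves 2 leading entries, giving rank 2.

2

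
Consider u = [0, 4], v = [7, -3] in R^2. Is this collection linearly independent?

linearly independent

Row-reduce the matrix whose columns are u, v.
The reduction yields 2 nonzero rows, so the rank is 2.
Since rank = 2 (the number of vectors), the set is linearly independent.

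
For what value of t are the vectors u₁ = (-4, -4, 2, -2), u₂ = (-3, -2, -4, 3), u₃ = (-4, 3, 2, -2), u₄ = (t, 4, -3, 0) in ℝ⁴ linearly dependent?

t = -27

Dependence holds iff the 4×4 matrix [u₁ u₂ u₃ u₄] is singular.
Expanding, det = 14*t + 378.
Setting this to zero gives t = -27.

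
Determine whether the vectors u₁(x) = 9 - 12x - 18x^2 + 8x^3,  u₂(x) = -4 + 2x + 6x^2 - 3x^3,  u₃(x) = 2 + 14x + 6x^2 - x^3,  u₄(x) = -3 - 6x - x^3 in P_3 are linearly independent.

Write each element as a coordinate vector in ℝ⁴ using {1, x, …, x^3}.
The matrix [u₁|u₂|u₃|u₄] has determinant 0.
A zero determinant means the columns are linearly dependent.

linearly dependent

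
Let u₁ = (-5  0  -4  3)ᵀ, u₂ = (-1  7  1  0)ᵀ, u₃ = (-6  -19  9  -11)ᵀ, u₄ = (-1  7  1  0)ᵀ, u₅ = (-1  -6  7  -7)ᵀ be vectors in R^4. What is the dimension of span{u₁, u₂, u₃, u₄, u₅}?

3

Form the matrix with u₁, u₂, u₃, u₄, u₅ as columns and reduce.
Exactly 3 pivots survive; hence the rank is 3.
(With 5 elements in a 4-dimensional space the rank is at most 4.)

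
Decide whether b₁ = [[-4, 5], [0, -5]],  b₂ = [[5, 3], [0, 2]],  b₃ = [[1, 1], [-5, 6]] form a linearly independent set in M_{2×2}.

Write each element as a coordinate vector in ℝ⁴ using {E₁₁, E₁₂, E₂₁, E₂₂}.
Place the vectors as rows of a 3×4 matrix and reduce to echelon form.
The reduction yields 3 nonzero rows, so the rank is 3.
Since rank = 3 (the number of vectors), the set is linearly independent.

linearly independent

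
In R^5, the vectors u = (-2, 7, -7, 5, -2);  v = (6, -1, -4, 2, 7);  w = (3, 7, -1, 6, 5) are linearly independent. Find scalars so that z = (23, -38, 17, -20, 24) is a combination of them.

z = -4u + 3v - w

Solve the system with u, v, w as columns and z as the right-hand side.
Row-reducing the augmented matrix gives the unique coefficients (a₁, a₂, a₃) = (-4, 3, -1).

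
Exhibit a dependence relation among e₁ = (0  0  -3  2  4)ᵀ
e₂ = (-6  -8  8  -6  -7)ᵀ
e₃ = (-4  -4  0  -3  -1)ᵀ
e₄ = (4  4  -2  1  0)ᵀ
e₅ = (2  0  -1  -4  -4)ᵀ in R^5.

Set up α₁e₁ + … + α₅e₅ = 0 and solve the homogeneous system.
A generator of the null space is (1, 1, 1, 3, -1).

e₁ + e₂ + e₃ + 3e₄ - e₅ = 0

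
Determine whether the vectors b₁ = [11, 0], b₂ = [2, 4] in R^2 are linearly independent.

Place the vectors as rows of a 2×2 matrix and reduce to echelon form.
The reduction yields 2 nonzero rows, so the rank is 2.
Since rank = 2 (the number of vectors), the set is linearly independent.

linearly independent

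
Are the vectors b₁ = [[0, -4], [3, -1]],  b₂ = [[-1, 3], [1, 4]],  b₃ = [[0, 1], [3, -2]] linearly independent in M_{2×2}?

Write each element as a coordinate vector in ℝ⁴ using {E₁₁, E₁₂, E₂₁, E₂₂}.
Place the vectors as rows of a 3×4 matrix and reduce to echelon form.
The reduction yields 3 nonzero rows, so the rank is 3.
Since rank = 3 (the number of vectors), the set is linearly independent.

linearly independent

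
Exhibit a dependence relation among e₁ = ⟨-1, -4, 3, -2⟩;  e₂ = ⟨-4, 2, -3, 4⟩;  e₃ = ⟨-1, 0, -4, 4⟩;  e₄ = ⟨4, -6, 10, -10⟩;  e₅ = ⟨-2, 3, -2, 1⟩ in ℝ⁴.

e₁ - e₂ - e₃ - e₄ = 0

Solve the homogeneous system with e₁, e₂, e₃, e₄, e₅ as columns by row-reducing the coefficient matrix.
The free variable yields coefficients (1, -1, -1, -1, 0) (any nonzero multiple also works).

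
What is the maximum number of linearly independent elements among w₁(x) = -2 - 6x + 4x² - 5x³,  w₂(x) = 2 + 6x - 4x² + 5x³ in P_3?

Use coordinates relative to {1, x, …, x³}.
Apply Gaussian elimination to the matrix whose rows are w₁, w₂.
There is 1 pivot column, so rank = 1.

1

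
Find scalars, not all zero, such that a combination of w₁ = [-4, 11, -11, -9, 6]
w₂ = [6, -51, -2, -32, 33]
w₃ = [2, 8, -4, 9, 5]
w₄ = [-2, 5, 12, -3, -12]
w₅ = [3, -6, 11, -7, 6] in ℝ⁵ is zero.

Set up α₁w₁ + … + α₅w₅ = 0 and solve the homogeneous system.
One solution (up to scaling) is (0, 1, 3, 3, -2).

w₂ + 3w₃ + 3w₄ - 2w₅ = 0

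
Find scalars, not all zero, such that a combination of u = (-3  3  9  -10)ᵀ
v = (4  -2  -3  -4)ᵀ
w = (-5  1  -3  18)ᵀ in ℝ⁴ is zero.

u + 2v + w = 0

Solve the homogeneous system with u, v, w as columns by row-reducing the coefficient matrix.
A generator of the null space is (1, 2, 1).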